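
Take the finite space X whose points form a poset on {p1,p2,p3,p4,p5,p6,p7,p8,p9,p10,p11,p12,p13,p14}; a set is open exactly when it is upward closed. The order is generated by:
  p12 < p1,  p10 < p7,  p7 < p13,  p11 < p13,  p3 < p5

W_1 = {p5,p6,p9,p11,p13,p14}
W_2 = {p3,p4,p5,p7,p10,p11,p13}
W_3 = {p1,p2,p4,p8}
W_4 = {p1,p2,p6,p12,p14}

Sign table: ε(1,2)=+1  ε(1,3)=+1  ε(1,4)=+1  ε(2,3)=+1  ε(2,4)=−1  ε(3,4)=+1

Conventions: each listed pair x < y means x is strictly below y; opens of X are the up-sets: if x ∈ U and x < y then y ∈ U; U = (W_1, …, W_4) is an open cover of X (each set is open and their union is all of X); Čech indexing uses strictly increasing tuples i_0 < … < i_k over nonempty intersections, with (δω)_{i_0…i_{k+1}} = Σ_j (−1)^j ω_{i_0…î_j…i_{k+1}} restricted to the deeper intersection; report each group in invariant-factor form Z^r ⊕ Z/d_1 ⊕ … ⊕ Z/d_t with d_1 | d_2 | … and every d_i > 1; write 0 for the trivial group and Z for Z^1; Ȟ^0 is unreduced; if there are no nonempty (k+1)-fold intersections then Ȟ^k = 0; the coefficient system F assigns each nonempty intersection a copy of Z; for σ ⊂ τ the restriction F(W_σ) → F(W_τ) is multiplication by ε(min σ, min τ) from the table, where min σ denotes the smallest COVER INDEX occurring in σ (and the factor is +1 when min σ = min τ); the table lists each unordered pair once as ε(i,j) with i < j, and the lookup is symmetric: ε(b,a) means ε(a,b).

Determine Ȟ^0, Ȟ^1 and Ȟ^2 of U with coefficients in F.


intersection data:
  W12={p5,p11,p13} W14={p6,p14} W23={p4} W34={p1,p2}
C dims 4,4; δ0: rk 3, SNF 1^3
Ȟ^0 = (4 − 3) − 0 = 1, so Ȟ^0 ≅ Z
Ȟ^1 = (4 − 0) − 3 = 1, so Ȟ^1 ≅ Z
Ȟ^2 = (0 − 0) − 0 = 0, so Ȟ^2 ≅ 0

Ȟ^0 ≅ Z, Ȟ^1 ≅ Z, Ȟ^2 ≅ 0


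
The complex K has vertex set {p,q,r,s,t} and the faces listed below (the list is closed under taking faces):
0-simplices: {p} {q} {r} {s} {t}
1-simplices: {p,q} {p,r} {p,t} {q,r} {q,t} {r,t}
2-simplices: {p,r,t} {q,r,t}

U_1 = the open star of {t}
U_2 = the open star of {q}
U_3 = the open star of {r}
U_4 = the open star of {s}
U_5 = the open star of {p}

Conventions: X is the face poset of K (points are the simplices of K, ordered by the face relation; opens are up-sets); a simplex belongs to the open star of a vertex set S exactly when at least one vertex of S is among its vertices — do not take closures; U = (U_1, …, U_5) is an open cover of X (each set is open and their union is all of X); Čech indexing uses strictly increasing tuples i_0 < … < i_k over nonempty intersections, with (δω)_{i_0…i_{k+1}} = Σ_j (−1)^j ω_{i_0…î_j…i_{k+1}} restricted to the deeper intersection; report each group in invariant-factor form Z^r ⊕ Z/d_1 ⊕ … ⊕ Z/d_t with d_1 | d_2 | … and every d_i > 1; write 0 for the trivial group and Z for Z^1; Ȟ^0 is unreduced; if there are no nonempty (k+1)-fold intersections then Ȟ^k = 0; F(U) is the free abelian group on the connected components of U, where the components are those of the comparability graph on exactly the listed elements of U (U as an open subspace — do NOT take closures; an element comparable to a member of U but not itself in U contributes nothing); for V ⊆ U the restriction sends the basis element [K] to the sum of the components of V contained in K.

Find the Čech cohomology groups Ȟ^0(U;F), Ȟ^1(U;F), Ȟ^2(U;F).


nonempty intersections:
  U1={{t},{p,t},{q,t},{r,t},{p,r,t},{q,r,t}} U2={{q},{p,q},{q,r},{q,t},{q,r,t}} U3={{r},{p,r},{q,r},{r,t},{p,r,t},{q,r,t}} U4={{s}} U5={{p},{p,q},{p,r},{p,t},{p,r,t}}
  U12={{q,t},{q,r,t}} U13={{r,t},{p,r,t},{q,r,t}} U15={{p,t},{p,r,t}} U23={{q,r},{q,r,t}} U25={{p,q}} U35={{p,r},{p,r,t}}
  U123={{q,r,t}} U135={{p,r,t}}
components per intersection:
  U1: {{t},{p,t},{q,t},{r,t},{p,r,t},{q,r,t}}
  U2: {{q},{p,q},{q,r},{q,t},{q,r,t}}
  U3: {{r},{p,r},{q,r},{r,t},{p,r,t},{q,r,t}}
  U4: {{s}}
  U5: {{p},{p,q},{p,r},{p,t},{p,r,t}}
  U12: {{q,t},{q,r,t}}
  U13: {{r,t},{p,r,t},{q,r,t}}
  U15: {{p,t},{p,r,t}}
  U23: {{q,r},{q,r,t}}
  U25: {{p,q}}
  U35: {{p,r},{p,r,t}}
  U123: {{q,r,t}}
  U135: {{p,r,t}}
C dims 5,6,2; δ0: rk 3, SNF 1^3; δ1: rk 2, SNF 1^2
Ȟ^0: (5−3)−0=2 ⇒ Z^2
Ȟ^1: (6−2)−3=1 ⇒ Z
Ȟ^2: (2−0)−2=0 ⇒ 0

Ȟ^0 = Z^2, Ȟ^1 = Z and Ȟ^2 = 0


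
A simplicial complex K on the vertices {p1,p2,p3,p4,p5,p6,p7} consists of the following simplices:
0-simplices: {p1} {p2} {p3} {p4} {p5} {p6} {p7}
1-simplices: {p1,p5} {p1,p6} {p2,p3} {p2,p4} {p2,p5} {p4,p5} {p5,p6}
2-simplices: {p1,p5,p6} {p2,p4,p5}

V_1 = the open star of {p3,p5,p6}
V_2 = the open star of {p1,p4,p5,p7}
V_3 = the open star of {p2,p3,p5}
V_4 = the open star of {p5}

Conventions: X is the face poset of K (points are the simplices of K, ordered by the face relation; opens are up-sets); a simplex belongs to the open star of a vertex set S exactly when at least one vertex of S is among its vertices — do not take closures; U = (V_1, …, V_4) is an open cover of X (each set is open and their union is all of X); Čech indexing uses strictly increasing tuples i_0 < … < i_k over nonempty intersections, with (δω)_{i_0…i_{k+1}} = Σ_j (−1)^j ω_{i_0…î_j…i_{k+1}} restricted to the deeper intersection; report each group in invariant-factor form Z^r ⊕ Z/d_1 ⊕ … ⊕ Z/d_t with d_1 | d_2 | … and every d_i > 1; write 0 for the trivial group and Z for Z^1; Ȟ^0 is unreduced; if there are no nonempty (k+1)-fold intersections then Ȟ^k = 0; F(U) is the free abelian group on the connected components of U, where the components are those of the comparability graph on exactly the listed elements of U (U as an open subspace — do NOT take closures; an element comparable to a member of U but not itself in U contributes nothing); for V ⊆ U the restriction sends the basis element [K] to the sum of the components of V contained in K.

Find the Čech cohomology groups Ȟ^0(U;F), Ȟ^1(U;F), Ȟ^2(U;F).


Ȟ^0 = Z^2, Ȟ^1 = 0, Ȟ^2 = 0

cover nerve:
  V1={{p3},{p5},{p6},{p1,p5},{p1,p6},{p2,p3},{p2,p5},{p4,p5},{p5,p6},{p1,p5,p6},{p2,p4,p5}} V2={{p1},{p4},{p5},{p7},{p1,p5},{p1,p6},{p2,p4},{p2,p5},{p4,p5},{p5,p6},{p1,p5,p6},{p2,p4,p5}} V3={{p2},{p3},{p5},{p1,p5},{p2,p3},{p2,p4},{p2,p5},{p4,p5},{p5,p6},{p1,p5,p6},{p2,p4,p5}} V4={{p5},{p1,p5},{p2,p5},{p4,p5},{p5,p6},{p1,p5,p6},{p2,p4,p5}}
  V12={{p5},{p1,p5},{p1,p6},{p2,p5},{p4,p5},{p5,p6},{p1,p5,p6},{p2,p4,p5}} V13={{p3},{p5},{p1,p5},{p2,p3},{p2,p5},{p4,p5},{p5,p6},{p1,p5,p6},{p2,p4,p5}} V14={{p5},{p1,p5},{p2,p5},{p4,p5},{p5,p6},{p1,p5,p6},{p2,p4,p5}} V23={{p5},{p1,p5},{p2,p4},{p2,p5},{p4,p5},{p5,p6},{p1,p5,p6},{p2,p4,p5}} V24={{p5},{p1,p5},{p2,p5},{p4,p5},{p5,p6},{p1,p5,p6},{p2,p4,p5}} V34={{p5},{p1,p5},{p2,p5},{p4,p5},{p5,p6},{p1,p5,p6},{p2,p4,p5}}
  V123={{p5},{p1,p5},{p2,p5},{p4,p5},{p5,p6},{p1,p5,p6},{p2,p4,p5}} V124={{p5},{p1,p5},{p2,p5},{p4,p5},{p5,p6},{p1,p5,p6},{p2,p4,p5}} V134={{p5},{p1,p5},{p2,p5},{p4,p5},{p5,p6},{p1,p5,p6},{p2,p4,p5}} V234={{p5},{p1,p5},{p2,p5},{p4,p5},{p5,p6},{p1,p5,p6},{p2,p4,p5}}
  V1234={{p5},{p1,p5},{p2,p5},{p4,p5},{p5,p6},{p1,p5,p6},{p2,p4,p5}}
components per intersection:
  V1: {{p3},{p2,p3}} {{p5},{p6},{p1,p5},{p1,p6},{p2,p5},{p4,p5},{p5,p6},{p1,p5,p6},{p2,p4,p5}}
  V2: {{p1},{p4},{p5},{p1,p5},{p1,p6},{p2,p4},{p2,p5},{p4,p5},{p5,p6},{p1,p5,p6},{p2,p4,p5}} {{p7}}
  V3: {{p2},{p3},{p5},{p1,p5},{p2,p3},{p2,p4},{p2,p5},{p4,p5},{p5,p6},{p1,p5,p6},{p2,p4,p5}}
  V4: {{p5},{p1,p5},{p2,p5},{p4,p5},{p5,p6},{p1,p5,p6},{p2,p4,p5}}
  V12: {{p5},{p1,p5},{p1,p6},{p2,p5},{p4,p5},{p5,p6},{p1,p5,p6},{p2,p4,p5}}
  V13: {{p3},{p2,p3}} {{p5},{p1,p5},{p2,p5},{p4,p5},{p5,p6},{p1,p5,p6},{p2,p4,p5}}
  V14: {{p5},{p1,p5},{p2,p5},{p4,p5},{p5,p6},{p1,p5,p6},{p2,p4,p5}}
  V23: {{p5},{p1,p5},{p2,p4},{p2,p5},{p4,p5},{p5,p6},{p1,p5,p6},{p2,p4,p5}}
  V24: {{p5},{p1,p5},{p2,p5},{p4,p5},{p5,p6},{p1,p5,p6},{p2,p4,p5}}
  V34: {{p5},{p1,p5},{p2,p5},{p4,p5},{p5,p6},{p1,p5,p6},{p2,p4,p5}}
  V123: {{p5},{p1,p5},{p2,p5},{p4,p5},{p5,p6},{p1,p5,p6},{p2,p4,p5}}
  V124: {{p5},{p1,p5},{p2,p5},{p4,p5},{p5,p6},{p1,p5,p6},{p2,p4,p5}}
  V134: {{p5},{p1,p5},{p2,p5},{p4,p5},{p5,p6},{p1,p5,p6},{p2,p4,p5}}
  V234: {{p5},{p1,p5},{p2,p5},{p4,p5},{p5,p6},{p1,p5,p6},{p2,p4,p5}}
  V1234: {{p5},{p1,p5},{p2,p5},{p4,p5},{p5,p6},{p1,p5,p6},{p2,p4,p5}}
C dims 6,7,4,1; δ0: rk 4, SNF 1^4; δ1: rk 3, SNF 1^3; δ2: rk 1, SNF 1^1
Ȟ^0: (6−4)−0=2 ⇒ Z^2
Ȟ^1: (7−3)−4=0 ⇒ 0
Ȟ^2: (4−1)−3=0 ⇒ 0


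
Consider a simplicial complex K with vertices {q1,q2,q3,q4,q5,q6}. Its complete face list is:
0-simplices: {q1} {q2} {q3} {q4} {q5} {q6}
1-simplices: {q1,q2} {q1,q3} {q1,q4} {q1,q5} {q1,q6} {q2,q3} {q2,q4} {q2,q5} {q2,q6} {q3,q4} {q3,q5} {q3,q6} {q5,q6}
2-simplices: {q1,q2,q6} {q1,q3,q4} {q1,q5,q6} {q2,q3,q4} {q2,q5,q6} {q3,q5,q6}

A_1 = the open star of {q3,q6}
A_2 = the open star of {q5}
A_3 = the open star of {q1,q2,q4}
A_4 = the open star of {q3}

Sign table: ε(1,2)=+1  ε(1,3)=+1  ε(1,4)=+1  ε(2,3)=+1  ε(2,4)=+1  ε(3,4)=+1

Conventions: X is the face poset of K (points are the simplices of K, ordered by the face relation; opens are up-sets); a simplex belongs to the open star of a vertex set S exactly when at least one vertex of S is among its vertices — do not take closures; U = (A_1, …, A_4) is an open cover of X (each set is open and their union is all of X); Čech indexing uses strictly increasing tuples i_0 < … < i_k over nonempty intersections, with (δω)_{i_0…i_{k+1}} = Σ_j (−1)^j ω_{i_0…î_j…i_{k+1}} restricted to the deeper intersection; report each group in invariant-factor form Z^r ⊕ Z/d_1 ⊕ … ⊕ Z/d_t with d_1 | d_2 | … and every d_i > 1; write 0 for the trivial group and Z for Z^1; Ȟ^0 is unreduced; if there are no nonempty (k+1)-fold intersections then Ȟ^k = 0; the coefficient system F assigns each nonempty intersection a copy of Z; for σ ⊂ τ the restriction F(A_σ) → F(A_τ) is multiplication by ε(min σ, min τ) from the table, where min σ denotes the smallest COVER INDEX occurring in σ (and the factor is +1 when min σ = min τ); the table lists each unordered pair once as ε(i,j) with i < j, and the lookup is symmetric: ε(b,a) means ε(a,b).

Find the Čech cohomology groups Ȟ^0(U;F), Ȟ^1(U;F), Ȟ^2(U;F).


nerve of the cover:
  A1={{q3},{q6},{q1,q3},{q1,q6},{q2,q3},{q2,q6},{q3,q4},{q3,q5},{q3,q6},{q5,q6},{q1,q2,q6},{q1,q3,q4},{q1,q5,q6},{q2,q3,q4},{q2,q5,q6},{q3,q5,q6}} A2={{q5},{q1,q5},{q2,q5},{q3,q5},{q5,q6},{q1,q5,q6},{q2,q5,q6},{q3,q5,q6}} A3={{q1},{q2},{q4},{q1,q2},{q1,q3},{q1,q4},{q1,q5},{q1,q6},{q2,q3},{q2,q4},{q2,q5},{q2,q6},{q3,q4},{q1,q2,q6},{q1,q3,q4},{q1,q5,q6},{q2,q3,q4},{q2,q5,q6}} A4={{q3},{q1,q3},{q2,q3},{q3,q4},{q3,q5},{q3,q6},{q1,q3,q4},{q2,q3,q4},{q3,q5,q6}}
  A12={{q3,q5},{q5,q6},{q1,q5,q6},{q2,q5,q6},{q3,q5,q6}} A13={{q1,q3},{q1,q6},{q2,q3},{q2,q6},{q3,q4},{q1,q2,q6},{q1,q3,q4},{q1,q5,q6},{q2,q3,q4},{q2,q5,q6}} A14={{q3},{q1,q3},{q2,q3},{q3,q4},{q3,q5},{q3,q6},{q1,q3,q4},{q2,q3,q4},{q3,q5,q6}} A23={{q1,q5},{q2,q5},{q1,q5,q6},{q2,q5,q6}} A24={{q3,q5},{q3,q5,q6}} A34={{q1,q3},{q2,q3},{q3,q4},{q1,q3,q4},{q2,q3,q4}}
  A123={{q1,q5,q6},{q2,q5,q6}} A124={{q3,q5},{q3,q5,q6}} A134={{q1,q3},{q2,q3},{q3,q4},{q1,q3,q4},{q2,q3,q4}}
C dims 4,6,3; δ0: rk 3, SNF 1^3; δ1: rk 3, SNF 1^3
Ȟ^0 = (4 − 3) − 0 = 1, so Ȟ^0 ≅ Z
Ȟ^1 = (6 − 3) − 3 = 0, so Ȟ^1 ≅ 0
Ȟ^2 = (3 − 0) − 3 = 0, so Ȟ^2 ≅ 0

Ȟ^0 ≅ Z; Ȟ^1 ≅ 0; Ȟ^2 ≅ 0


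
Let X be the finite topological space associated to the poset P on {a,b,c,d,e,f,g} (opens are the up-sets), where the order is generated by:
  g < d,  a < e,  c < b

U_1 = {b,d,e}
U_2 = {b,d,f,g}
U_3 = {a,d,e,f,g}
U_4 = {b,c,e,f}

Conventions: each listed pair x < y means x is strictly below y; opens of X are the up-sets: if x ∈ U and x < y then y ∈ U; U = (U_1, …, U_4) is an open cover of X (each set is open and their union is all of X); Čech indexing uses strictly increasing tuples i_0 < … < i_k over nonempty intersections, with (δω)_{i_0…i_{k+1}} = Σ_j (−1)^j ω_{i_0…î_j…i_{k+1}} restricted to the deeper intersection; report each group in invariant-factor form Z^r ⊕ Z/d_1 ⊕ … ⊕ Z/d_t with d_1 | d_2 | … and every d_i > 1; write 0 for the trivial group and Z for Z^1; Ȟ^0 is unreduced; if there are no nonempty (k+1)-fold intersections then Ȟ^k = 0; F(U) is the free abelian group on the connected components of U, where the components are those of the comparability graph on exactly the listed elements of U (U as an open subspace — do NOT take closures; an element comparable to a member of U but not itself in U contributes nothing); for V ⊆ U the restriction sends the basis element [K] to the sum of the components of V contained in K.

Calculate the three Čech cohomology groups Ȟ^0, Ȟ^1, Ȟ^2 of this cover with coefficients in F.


Ȟ^0 ≅ Z^4; Ȟ^1 ≅ 0; Ȟ^2 ≅ 0

nerve of the cover:
  U12={b,d} U13={d,e} U14={b,e} U23={d,f,g} U24={b,f} U34={e,f}
  U123={d} U124={b} U134={e} U234={f}
components per intersection:
  U1: {b} {d} {e}
  U2: {b} {d,g} {f}
  U3: {a,e} {d,g} {f}
  U4: {b,c} {e} {f}
  U12: {b} {d}
  U13: {d} {e}
  U14: {b} {e}
  U23: {d,g} {f}
  U24: {b} {f}
  U34: {e} {f}
  U123: {d}
  U124: {b}
  U134: {e}
  U234: {f}
C dims 12,12,4; δ0: rk 8, SNF 1^8; δ1: rk 4, SNF 1^4
Ȟ^0 = (12 − 8) − 0 = 4, so Ȟ^0 ≅ Z^4
Ȟ^1 = (12 − 4) − 8 = 0, so Ȟ^1 ≅ 0
Ȟ^2 = (4 − 0) − 4 = 0, so Ȟ^2 ≅ 0


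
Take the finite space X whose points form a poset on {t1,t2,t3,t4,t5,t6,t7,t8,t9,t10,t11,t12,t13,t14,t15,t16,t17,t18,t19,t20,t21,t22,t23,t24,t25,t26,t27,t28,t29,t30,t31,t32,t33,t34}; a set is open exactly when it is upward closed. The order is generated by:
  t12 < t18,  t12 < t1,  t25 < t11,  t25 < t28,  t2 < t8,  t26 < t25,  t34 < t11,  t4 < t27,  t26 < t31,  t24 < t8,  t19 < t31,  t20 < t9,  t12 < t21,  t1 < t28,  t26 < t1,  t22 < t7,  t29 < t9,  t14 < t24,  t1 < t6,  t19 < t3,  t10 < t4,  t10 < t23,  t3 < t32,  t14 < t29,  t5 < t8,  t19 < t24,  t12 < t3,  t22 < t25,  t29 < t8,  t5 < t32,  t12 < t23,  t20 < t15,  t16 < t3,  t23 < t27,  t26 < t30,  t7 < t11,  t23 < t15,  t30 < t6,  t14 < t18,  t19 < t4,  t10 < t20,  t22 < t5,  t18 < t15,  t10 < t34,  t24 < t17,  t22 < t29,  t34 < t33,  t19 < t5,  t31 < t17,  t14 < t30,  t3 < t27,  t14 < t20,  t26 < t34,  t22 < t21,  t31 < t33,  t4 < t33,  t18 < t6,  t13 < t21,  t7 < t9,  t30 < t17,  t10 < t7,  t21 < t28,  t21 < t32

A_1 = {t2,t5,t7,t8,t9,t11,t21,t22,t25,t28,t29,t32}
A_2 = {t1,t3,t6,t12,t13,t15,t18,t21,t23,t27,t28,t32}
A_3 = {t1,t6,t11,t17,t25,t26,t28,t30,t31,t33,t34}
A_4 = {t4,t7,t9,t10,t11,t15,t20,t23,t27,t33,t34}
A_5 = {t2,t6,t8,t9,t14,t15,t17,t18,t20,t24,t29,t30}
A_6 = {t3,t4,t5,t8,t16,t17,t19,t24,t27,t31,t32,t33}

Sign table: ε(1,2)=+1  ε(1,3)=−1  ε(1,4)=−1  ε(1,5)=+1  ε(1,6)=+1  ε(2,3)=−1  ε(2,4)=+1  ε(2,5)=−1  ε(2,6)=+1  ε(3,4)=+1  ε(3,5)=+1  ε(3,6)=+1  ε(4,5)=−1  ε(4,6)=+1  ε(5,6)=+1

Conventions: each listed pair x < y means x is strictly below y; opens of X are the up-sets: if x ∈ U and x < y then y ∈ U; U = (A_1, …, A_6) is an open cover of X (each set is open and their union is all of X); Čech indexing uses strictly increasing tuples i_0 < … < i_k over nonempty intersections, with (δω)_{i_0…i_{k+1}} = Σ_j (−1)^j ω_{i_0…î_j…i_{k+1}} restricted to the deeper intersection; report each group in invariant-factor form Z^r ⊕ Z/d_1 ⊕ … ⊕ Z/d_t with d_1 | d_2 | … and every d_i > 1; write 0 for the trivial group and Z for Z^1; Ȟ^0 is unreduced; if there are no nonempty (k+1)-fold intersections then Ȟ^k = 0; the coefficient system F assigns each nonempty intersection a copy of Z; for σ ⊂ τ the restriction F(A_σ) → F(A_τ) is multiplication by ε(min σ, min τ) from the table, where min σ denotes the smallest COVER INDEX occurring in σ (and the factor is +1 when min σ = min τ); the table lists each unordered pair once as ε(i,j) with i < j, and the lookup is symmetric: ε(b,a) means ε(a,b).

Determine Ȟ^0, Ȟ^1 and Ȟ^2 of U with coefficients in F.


Ȟ^0(U;F) ≅ 0; Ȟ^1(U;F) ≅ Z/2; Ȟ^2(U;F) ≅ Z

cover nerve:
  A12={t21,t28,t32} A13={t11,t25,t28} A14={t7,t9,t11} A15={t2,t8,t9,t29} A16={t5,t8,t32} A23={t1,t6,t28} A24={t15,t23,t27} A25={t6,t15,t18} A26={t3,t27,t32} A34={t11,t33,t34} A35={t6,t17,t30} A36={t17,t31,t33} A45={t9,t15,t20} A46={t4,t27,t33} A56={t8,t17,t24}
  A123={t28} A126={t32} A134={t11} A145={t9} A156={t8} A235={t6} A245={t15} A246={t27} A346={t33} A356={t17}
C dims 6,15,10; δ0: rk 6, SNF 1^5·2; δ1: rk 9, SNF 1^9
Ȟ^0: (6−6)−0=0 ⇒ 0
Ȟ^1: (15−9)−6=0 plus torsion [2] ⇒ Z/2
Ȟ^2: (10−0)−9=1 ⇒ Z


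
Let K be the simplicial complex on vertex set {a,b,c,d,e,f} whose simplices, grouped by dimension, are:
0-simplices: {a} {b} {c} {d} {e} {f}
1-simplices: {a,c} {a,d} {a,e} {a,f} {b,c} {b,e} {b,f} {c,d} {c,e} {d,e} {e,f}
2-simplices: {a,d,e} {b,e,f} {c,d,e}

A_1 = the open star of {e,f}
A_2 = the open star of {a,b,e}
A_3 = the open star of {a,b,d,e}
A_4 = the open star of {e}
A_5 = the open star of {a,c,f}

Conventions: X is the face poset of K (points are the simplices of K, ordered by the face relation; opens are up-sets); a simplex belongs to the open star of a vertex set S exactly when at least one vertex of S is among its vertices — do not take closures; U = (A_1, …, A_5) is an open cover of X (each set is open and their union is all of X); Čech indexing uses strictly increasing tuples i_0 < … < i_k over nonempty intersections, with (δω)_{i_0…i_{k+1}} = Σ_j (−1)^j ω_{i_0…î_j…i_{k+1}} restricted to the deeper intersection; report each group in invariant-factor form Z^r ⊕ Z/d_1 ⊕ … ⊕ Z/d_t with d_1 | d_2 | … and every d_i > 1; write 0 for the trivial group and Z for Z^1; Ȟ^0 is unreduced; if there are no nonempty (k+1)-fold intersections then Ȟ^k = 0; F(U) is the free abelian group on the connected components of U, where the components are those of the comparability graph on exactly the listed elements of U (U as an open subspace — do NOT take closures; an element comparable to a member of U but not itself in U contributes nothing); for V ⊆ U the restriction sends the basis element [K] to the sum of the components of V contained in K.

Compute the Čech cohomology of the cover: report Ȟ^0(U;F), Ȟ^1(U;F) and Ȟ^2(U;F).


Ȟ^0 = Z, Ȟ^1 = Z^3, Ȟ^2 = 0

cover nerve:
  A1={{e},{f},{a,e},{a,f},{b,e},{b,f},{c,e},{d,e},{e,f},{a,d,e},{b,e,f},{c,d,e}} A2={{a},{b},{e},{a,c},{a,d},{a,e},{a,f},{b,c},{b,e},{b,f},{c,e},{d,e},{e,f},{a,d,e},{b,e,f},{c,d,e}} A3={{a},{b},{d},{e},{a,c},{a,d},{a,e},{a,f},{b,c},{b,e},{b,f},{c,d},{c,e},{d,e},{e,f},{a,d,e},{b,e,f},{c,d,e}} A4={{e},{a,e},{b,e},{c,e},{d,e},{e,f},{a,d,e},{b,e,f},{c,d,e}} A5={{a},{c},{f},{a,c},{a,d},{a,e},{a,f},{b,c},{b,f},{c,d},{c,e},{e,f},{a,d,e},{b,e,f},{c,d,e}}
  A12={{e},{a,e},{a,f},{b,e},{b,f},{c,e},{d,e},{e,f},{a,d,e},{b,e,f},{c,d,e}} A13={{e},{a,e},{a,f},{b,e},{b,f},{c,e},{d,e},{e,f},{a,d,e},{b,e,f},{c,d,e}} A14={{e},{a,e},{b,e},{c,e},{d,e},{e,f},{a,d,e},{b,e,f},{c,d,e}} A15={{f},{a,e},{a,f},{b,f},{c,e},{e,f},{a,d,e},{b,e,f},{c,d,e}} A23={{a},{b},{e},{a,c},{a,d},{a,e},{a,f},{b,c},{b,e},{b,f},{c,e},{d,e},{e,f},{a,d,e},{b,e,f},{c,d,e}} A24={{e},{a,e},{b,e},{c,e},{d,e},{e,f},{a,d,e},{b,e,f},{c,d,e}} A25={{a},{a,c},{a,d},{a,e},{a,f},{b,c},{b,f},{c,e},{e,f},{a,d,e},{b,e,f},{c,d,e}} A34={{e},{a,e},{b,e},{c,e},{d,e},{e,f},{a,d,e},{b,e,f},{c,d,e}} A35={{a},{a,c},{a,d},{a,e},{a,f},{b,c},{b,f},{c,d},{c,e},{e,f},{a,d,e},{b,e,f},{c,d,e}} A45={{a,e},{c,e},{e,f},{a,d,e},{b,e,f},{c,d,e}}
  A123={{e},{a,e},{a,f},{b,e},{b,f},{c,e},{d,e},{e,f},{a,d,e},{b,e,f},{c,d,e}} A124={{e},{a,e},{b,e},{c,e},{d,e},{e,f},{a,d,e},{b,e,f},{c,d,e}} A125={{a,e},{a,f},{b,f},{c,e},{e,f},{a,d,e},{b,e,f},{c,d,e}} A134={{e},{a,e},{b,e},{c,e},{d,e},{e,f},{a,d,e},{b,e,f},{c,d,e}} A135={{a,e},{a,f},{b,f},{c,e},{e,f},{a,d,e},{b,e,f},{c,d,e}} A145={{a,e},{c,e},{e,f},{a,d,e},{b,e,f},{c,d,e}} A234={{e},{a,e},{b,e},{c,e},{d,e},{e,f},{a,d,e},{b,e,f},{c,d,e}} A235={{a},{a,c},{a,d},{a,e},{a,f},{b,c},{b,f},{c,e},{e,f},{a,d,e},{b,e,f},{c,d,e}} A245={{a,e},{c,e},{e,f},{a,d,e},{b,e,f},{c,d,e}} A345={{a,e},{c,e},{e,f},{a,d,e},{b,e,f},{c,d,e}}
  A1234={{e},{a,e},{b,e},{c,e},{d,e},{e,f},{a,d,e},{b,e,f},{c,d,e}} A1235={{a,e},{a,f},{b,f},{c,e},{e,f},{a,d,e},{b,e,f},{c,d,e}} A1245={{a,e},{c,e},{e,f},{a,d,e},{b,e,f},{c,d,e}} A1345={{a,e},{c,e},{e,f},{a,d,e},{b,e,f},{c,d,e}} A2345={{a,e},{c,e},{e,f},{a,d,e},{b,e,f},{c,d,e}}
  A12345={{a,e},{c,e},{e,f},{a,d,e},{b,e,f},{c,d,e}}
components per intersection:
  A1: {{e},{f},{a,e},{a,f},{b,e},{b,f},{c,e},{d,e},{e,f},{a,d,e},{b,e,f},{c,d,e}}
  A2: {{a},{b},{e},{a,c},{a,d},{a,e},{a,f},{b,c},{b,e},{b,f},{c,e},{d,e},{e,f},{a,d,e},{b,e,f},{c,d,e}}
  A3: {{a},{b},{d},{e},{a,c},{a,d},{a,e},{a,f},{b,c},{b,e},{b,f},{c,d},{c,e},{d,e},{e,f},{a,d,e},{b,e,f},{c,d,e}}
  A4: {{e},{a,e},{b,e},{c,e},{d,e},{e,f},{a,d,e},{b,e,f},{c,d,e}}
  A5: {{a},{c},{f},{a,c},{a,d},{a,e},{a,f},{b,c},{b,f},{c,d},{c,e},{e,f},{a,d,e},{b,e,f},{c,d,e}}
  A12: {{e},{a,e},{b,e},{b,f},{c,e},{d,e},{e,f},{a,d,e},{b,e,f},{c,d,e}} {{a,f}}
  A13: {{e},{a,e},{b,e},{b,f},{c,e},{d,e},{e,f},{a,d,e},{b,e,f},{c,d,e}} {{a,f}}
  A14: {{e},{a,e},{b,e},{c,e},{d,e},{e,f},{a,d,e},{b,e,f},{c,d,e}}
  A15: {{f},{a,f},{b,f},{e,f},{b,e,f}} {{a,e},{a,d,e}} {{c,e},{c,d,e}}
  A23: {{a},{b},{e},{a,c},{a,d},{a,e},{a,f},{b,c},{b,e},{b,f},{c,e},{d,e},{e,f},{a,d,e},{b,e,f},{c,d,e}}
  A24: {{e},{a,e},{b,e},{c,e},{d,e},{e,f},{a,d,e},{b,e,f},{c,d,e}}
  A25: {{a},{a,c},{a,d},{a,e},{a,f},{a,d,e}} {{b,c}} {{b,f},{e,f},{b,e,f}} {{c,e},{c,d,e}}
  A34: {{e},{a,e},{b,e},{c,e},{d,e},{e,f},{a,d,e},{b,e,f},{c,d,e}}
  A35: {{a},{a,c},{a,d},{a,e},{a,f},{a,d,e}} {{b,c}} {{b,f},{e,f},{b,e,f}} {{c,d},{c,e},{c,d,e}}
  A45: {{a,e},{a,d,e}} {{c,e},{c,d,e}} {{e,f},{b,e,f}}
  A123: {{e},{a,e},{b,e},{b,f},{c,e},{d,e},{e,f},{a,d,e},{b,e,f},{c,d,e}} {{a,f}}
  A124: {{e},{a,e},{b,e},{c,e},{d,e},{e,f},{a,d,e},{b,e,f},{c,d,e}}
  A125: {{a,e},{a,d,e}} {{a,f}} {{b,f},{e,f},{b,e,f}} {{c,e},{c,d,e}}
  A134: {{e},{a,e},{b,e},{c,e},{d,e},{e,f},{a,d,e},{b,e,f},{c,d,e}}
  A135: {{a,e},{a,d,e}} {{a,f}} {{b,f},{e,f},{b,e,f}} {{c,e},{c,d,e}}
  A145: {{a,e},{a,d,e}} {{c,e},{c,d,e}} {{e,f},{b,e,f}}
  A234: {{e},{a,e},{b,e},{c,e},{d,e},{e,f},{a,d,e},{b,e,f},{c,d,e}}
  A235: {{a},{a,c},{a,d},{a,e},{a,f},{a,d,e}} {{b,c}} {{b,f},{e,f},{b,e,f}} {{c,e},{c,d,e}}
  A245: {{a,e},{a,d,e}} {{c,e},{c,d,e}} {{e,f},{b,e,f}}
  A345: {{a,e},{a,d,e}} {{c,e},{c,d,e}} {{e,f},{b,e,f}}
  A1234: {{e},{a,e},{b,e},{c,e},{d,e},{e,f},{a,d,e},{b,e,f},{c,d,e}}
  A1235: {{a,e},{a,d,e}} {{a,f}} {{b,f},{e,f},{b,e,f}} {{c,e},{c,d,e}}
  A1245: {{a,e},{a,d,e}} {{c,e},{c,d,e}} {{e,f},{b,e,f}}
  A1345: {{a,e},{a,d,e}} {{c,e},{c,d,e}} {{e,f},{b,e,f}}
  A2345: {{a,e},{a,d,e}} {{c,e},{c,d,e}} {{e,f},{b,e,f}}
  A12345: {{a,e},{a,d,e}} {{c,e},{c,d,e}} {{e,f},{b,e,f}}
C dims 5,22,26,14; δ0: rk 4, SNF 1^4; δ1: rk 15, SNF 1^15; δ2: rk 11, SNF 1^11
Ȟ^0: (5−4)−0=1 ⇒ Z
Ȟ^1: (22−15)−4=3 ⇒ Z^3
Ȟ^2: (26−11)−15=0 ⇒ 0


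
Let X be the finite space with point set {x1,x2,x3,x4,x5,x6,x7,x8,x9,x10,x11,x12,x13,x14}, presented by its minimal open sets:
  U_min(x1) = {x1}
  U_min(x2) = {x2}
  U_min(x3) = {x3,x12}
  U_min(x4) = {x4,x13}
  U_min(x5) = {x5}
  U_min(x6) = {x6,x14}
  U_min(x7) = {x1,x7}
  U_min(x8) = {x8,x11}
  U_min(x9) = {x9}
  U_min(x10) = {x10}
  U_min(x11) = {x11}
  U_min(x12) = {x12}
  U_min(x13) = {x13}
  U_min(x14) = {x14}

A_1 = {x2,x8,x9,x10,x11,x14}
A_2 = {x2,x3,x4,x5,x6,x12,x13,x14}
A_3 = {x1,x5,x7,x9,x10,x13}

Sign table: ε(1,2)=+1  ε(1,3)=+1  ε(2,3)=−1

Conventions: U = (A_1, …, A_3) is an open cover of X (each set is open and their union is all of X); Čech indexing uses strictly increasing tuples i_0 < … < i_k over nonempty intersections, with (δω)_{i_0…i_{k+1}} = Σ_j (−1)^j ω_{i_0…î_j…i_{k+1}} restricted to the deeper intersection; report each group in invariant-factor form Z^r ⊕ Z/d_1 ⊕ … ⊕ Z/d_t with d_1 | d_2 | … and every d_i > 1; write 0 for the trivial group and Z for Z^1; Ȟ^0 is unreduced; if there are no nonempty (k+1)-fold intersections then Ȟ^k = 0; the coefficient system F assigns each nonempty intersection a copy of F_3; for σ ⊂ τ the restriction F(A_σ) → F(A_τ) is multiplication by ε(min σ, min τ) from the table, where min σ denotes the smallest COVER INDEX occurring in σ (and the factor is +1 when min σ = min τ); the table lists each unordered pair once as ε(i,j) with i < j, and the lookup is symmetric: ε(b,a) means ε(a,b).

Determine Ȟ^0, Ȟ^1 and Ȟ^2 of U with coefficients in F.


Ȟ^0(U;F) ≅ 0, Ȟ^1(U;F) ≅ 0 and Ȟ^2(U;F) ≅ 0

nerve simplices:
  A12={x2,x14} A13={x9,x10} A23={x5,x13}
C dims 3,3; δ0: rk_F3 3
degree 0: 3−3−0 = 0 → Ȟ^0 ≅ 0
degree 1: 3−0−3 = 0 → Ȟ^1 ≅ 0
degree 2: 0−0−0 = 0 → Ȟ^2 ≅ 0


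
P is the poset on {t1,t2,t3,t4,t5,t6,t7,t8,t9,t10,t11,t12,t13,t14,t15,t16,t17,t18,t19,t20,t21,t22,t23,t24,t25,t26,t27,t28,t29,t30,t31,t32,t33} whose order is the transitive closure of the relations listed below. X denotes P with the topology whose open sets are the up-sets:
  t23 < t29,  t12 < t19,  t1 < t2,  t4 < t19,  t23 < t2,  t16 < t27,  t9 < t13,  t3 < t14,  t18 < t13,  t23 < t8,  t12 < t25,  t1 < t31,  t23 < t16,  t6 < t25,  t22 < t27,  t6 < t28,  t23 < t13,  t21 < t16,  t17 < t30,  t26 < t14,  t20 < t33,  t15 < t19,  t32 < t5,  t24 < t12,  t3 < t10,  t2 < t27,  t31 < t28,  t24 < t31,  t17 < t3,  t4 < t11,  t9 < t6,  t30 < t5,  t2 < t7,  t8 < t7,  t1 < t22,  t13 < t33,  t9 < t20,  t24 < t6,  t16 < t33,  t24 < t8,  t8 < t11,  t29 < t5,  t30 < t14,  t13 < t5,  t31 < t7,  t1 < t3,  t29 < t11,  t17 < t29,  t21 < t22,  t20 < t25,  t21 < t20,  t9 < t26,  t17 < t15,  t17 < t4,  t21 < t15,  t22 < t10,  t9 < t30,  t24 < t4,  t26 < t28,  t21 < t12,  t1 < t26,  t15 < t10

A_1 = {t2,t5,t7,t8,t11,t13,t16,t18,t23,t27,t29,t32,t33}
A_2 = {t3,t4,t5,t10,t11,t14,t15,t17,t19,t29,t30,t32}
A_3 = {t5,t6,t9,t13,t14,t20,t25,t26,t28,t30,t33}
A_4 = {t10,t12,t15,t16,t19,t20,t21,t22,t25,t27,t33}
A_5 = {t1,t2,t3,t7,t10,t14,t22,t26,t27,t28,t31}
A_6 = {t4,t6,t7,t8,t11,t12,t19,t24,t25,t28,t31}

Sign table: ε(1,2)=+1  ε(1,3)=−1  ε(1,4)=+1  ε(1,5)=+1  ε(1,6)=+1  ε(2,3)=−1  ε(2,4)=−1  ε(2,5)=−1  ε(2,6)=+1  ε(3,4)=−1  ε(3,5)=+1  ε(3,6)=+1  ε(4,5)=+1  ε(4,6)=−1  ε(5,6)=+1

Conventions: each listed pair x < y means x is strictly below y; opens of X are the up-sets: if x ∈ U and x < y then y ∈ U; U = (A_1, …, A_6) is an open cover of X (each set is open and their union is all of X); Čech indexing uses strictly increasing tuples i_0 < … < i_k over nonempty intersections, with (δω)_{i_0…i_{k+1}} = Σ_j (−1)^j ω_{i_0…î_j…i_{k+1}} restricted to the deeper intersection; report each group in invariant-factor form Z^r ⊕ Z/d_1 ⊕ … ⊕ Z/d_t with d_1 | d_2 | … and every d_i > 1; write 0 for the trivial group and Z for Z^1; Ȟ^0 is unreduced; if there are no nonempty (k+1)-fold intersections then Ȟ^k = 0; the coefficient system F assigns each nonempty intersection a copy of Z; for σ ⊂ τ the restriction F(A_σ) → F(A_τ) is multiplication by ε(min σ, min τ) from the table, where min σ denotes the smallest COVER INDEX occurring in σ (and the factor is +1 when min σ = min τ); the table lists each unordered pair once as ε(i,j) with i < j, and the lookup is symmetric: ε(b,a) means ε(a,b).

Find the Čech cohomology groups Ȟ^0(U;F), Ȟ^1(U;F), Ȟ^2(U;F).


nerve simplices:
  A12={t5,t11,t29,t32} A13={t5,t13,t33} A14={t16,t27,t33} A15={t2,t7,t27} A16={t7,t8,t11} A23={t5,t14,t30} A24={t10,t15,t19} A25={t3,t10,t14} A26={t4,t11,t19} A34={t20,t25,t33} A35={t14,t26,t28} A36={t6,t25,t28} A45={t10,t22,t27} A46={t12,t19,t25} A56={t7,t28,t31}
  A123={t5} A126={t11} A134={t33} A145={t27} A156={t7} A235={t14} A245={t10} A246={t19} A346={t25} A356={t28}
C dims 6,15,10; δ0: rk 6, SNF 1^5·2; δ1: rk 9, SNF 1^9
degree 0: 6−6−0 = 0 → Ȟ^0 ≅ 0
degree 1: 15−9−6 = 0 plus torsion [2] → Ȟ^1 ≅ Z/2
degree 2: 10−0−9 = 1 → Ȟ^2 ≅ Z

Ȟ^0 = 0, Ȟ^1 = Z/2, Ȟ^2 = Z


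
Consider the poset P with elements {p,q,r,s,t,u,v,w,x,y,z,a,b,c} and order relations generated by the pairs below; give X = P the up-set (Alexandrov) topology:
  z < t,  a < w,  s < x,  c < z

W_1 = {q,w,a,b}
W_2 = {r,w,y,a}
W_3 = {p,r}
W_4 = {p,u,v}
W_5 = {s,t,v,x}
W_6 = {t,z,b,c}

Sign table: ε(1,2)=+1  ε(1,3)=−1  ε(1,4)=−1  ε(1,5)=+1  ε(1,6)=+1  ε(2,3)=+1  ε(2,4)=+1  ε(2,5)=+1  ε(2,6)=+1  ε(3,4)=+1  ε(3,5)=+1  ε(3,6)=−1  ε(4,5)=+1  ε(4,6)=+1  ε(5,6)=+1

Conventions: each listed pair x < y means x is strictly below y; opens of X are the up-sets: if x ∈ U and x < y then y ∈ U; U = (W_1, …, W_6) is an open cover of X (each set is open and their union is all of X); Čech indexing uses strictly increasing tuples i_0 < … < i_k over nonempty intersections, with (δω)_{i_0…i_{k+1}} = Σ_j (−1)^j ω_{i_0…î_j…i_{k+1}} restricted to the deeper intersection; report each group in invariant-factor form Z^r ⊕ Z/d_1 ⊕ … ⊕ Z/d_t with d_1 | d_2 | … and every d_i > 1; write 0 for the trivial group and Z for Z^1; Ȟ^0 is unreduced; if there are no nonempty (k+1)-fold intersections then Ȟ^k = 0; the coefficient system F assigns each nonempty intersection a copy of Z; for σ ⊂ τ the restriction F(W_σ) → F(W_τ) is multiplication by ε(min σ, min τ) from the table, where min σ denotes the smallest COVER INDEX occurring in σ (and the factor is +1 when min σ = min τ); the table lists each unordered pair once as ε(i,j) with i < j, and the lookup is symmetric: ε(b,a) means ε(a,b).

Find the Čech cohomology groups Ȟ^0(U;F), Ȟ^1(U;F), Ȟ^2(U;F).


cover nerve:
  W12={w,a} W16={b} W23={r} W34={p} W45={v} W56={t}
C dims 6,6; δ0: rk 5, SNF 1^5
Ȟ^0: (6−5)−0=1 ⇒ Z
Ȟ^1: (6−0)−5=1 ⇒ Z
Ȟ^2: (0−0)−0=0 ⇒ 0

Ȟ^0(U;F) ≅ Z,  Ȟ^1(U;F) ≅ Z,  Ȟ^2(U;F) ≅ 0


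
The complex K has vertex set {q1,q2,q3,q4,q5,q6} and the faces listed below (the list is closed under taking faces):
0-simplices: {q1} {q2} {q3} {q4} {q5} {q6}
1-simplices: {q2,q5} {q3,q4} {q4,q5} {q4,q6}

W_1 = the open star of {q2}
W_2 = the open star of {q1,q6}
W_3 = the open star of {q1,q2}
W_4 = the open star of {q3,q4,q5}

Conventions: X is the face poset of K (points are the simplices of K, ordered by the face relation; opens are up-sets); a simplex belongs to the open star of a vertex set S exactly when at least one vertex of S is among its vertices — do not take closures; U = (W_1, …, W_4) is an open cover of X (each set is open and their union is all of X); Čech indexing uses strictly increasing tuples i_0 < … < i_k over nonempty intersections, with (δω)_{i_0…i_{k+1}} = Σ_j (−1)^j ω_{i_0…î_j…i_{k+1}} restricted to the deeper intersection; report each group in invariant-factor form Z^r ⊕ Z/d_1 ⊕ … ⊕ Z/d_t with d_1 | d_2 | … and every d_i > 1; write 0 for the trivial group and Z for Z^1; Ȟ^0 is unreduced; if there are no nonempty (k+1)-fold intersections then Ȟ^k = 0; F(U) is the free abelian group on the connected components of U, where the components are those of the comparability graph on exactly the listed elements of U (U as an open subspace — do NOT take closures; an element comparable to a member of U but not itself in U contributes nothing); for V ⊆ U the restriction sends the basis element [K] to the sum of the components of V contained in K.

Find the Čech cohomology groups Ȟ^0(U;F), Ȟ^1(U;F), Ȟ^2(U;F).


Ȟ^0(U;F) ≅ Z^2; Ȟ^1(U;F) ≅ 0; Ȟ^2(U;F) ≅ 0

cover nerve:
  W1={{q2},{q2,q5}} W2={{q1},{q6},{q4,q6}} W3={{q1},{q2},{q2,q5}} W4={{q3},{q4},{q5},{q2,q5},{q3,q4},{q4,q5},{q4,q6}}
  W13={{q2},{q2,q5}} W14={{q2,q5}} W23={{q1}} W24={{q4,q6}} W34={{q2,q5}}
  W134={{q2,q5}}
components per intersection:
  W1: {{q2},{q2,q5}}
  W2: {{q1}} {{q6},{q4,q6}}
  W3: {{q1}} {{q2},{q2,q5}}
  W4: {{q3},{q4},{q5},{q2,q5},{q3,q4},{q4,q5},{q4,q6}}
  W13: {{q2},{q2,q5}}
  W14: {{q2,q5}}
  W23: {{q1}}
  W24: {{q4,q6}}
  W34: {{q2,q5}}
  W134: {{q2,q5}}
C dims 6,5,1; δ0: rk 4, SNF 1^4; δ1: rk 1, SNF 1^1
Ȟ^0: (6−4)−0=2 ⇒ Z^2
Ȟ^1: (5−1)−4=0 ⇒ 0
Ȟ^2: (1−0)−1=0 ⇒ 0


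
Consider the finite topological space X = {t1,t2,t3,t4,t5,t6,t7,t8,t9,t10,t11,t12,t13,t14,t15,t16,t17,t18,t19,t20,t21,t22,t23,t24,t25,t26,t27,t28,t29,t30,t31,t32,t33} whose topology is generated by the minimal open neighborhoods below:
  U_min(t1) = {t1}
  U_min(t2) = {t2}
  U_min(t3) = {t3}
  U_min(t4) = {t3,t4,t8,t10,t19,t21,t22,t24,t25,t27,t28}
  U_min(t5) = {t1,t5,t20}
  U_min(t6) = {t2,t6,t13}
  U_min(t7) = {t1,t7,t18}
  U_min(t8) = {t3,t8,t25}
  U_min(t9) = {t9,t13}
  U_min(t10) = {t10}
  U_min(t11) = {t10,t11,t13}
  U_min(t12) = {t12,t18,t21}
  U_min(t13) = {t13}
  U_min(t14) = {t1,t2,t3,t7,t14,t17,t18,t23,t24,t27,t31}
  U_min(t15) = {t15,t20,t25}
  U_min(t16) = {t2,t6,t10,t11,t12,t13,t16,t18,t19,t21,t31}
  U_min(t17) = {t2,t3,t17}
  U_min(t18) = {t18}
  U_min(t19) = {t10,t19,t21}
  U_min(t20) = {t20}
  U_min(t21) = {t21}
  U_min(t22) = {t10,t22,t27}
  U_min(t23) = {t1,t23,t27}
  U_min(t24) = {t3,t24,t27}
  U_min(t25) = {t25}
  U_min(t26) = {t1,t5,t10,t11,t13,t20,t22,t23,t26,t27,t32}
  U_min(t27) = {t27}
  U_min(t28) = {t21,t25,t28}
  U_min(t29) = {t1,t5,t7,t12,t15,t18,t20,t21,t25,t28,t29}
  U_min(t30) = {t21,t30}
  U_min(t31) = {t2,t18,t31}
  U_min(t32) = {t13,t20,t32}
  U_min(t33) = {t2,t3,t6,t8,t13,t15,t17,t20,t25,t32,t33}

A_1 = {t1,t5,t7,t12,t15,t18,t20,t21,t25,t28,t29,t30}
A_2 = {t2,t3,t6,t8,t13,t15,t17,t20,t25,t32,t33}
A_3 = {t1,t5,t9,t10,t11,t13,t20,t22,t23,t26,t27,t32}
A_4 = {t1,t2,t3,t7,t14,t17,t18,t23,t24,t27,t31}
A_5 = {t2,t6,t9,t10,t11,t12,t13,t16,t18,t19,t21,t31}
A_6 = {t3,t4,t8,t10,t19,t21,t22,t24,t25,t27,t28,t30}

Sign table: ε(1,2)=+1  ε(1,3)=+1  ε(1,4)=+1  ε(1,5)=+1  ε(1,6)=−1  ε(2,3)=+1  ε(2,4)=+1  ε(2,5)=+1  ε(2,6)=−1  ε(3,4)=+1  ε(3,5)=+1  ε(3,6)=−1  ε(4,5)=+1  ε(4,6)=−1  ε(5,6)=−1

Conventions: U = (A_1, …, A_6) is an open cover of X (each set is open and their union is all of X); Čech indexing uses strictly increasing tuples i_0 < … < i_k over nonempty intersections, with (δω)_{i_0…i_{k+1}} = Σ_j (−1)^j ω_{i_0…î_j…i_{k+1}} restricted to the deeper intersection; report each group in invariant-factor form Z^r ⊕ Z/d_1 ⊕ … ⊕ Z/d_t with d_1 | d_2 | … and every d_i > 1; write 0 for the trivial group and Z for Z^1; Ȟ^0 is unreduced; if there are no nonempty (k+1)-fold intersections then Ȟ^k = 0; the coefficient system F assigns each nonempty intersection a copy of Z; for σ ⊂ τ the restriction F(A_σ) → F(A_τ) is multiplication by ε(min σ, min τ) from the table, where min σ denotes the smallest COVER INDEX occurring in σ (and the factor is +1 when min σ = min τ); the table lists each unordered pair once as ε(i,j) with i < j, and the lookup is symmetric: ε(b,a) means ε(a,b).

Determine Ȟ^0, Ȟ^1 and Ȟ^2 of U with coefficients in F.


nonempty intersections:
  A12={t15,t20,t25} A13={t1,t5,t20} A14={t1,t7,t18} A15={t12,t18,t21} A16={t21,t25,t28,t30} A23={t13,t20,t32} A24={t2,t3,t17} A25={t2,t6,t13} A26={t3,t8,t25} A34={t1,t23,t27} A35={t9,t10,t11,t13} A36={t10,t22,t27} A45={t2,t18,t31} A46={t3,t24,t27} A56={t10,t19,t21}
  A123={t20} A126={t25} A134={t1} A145={t18} A156={t21} A235={t13} A245={t2} A246={t3} A346={t27} A356={t10}
C dims 6,15,10; δ0: rk 5, SNF 1^5; δ1: rk 10, SNF 1^9·2
Ȟ^0: (6−5)−0=1 ⇒ Z
Ȟ^1: (15−10)−5=0 ⇒ 0
Ȟ^2: (10−0)−10=0 plus torsion [2] ⇒ Z/2

Ȟ^0 ≅ Z, Ȟ^1 ≅ 0 and Ȟ^2 ≅ Z/2


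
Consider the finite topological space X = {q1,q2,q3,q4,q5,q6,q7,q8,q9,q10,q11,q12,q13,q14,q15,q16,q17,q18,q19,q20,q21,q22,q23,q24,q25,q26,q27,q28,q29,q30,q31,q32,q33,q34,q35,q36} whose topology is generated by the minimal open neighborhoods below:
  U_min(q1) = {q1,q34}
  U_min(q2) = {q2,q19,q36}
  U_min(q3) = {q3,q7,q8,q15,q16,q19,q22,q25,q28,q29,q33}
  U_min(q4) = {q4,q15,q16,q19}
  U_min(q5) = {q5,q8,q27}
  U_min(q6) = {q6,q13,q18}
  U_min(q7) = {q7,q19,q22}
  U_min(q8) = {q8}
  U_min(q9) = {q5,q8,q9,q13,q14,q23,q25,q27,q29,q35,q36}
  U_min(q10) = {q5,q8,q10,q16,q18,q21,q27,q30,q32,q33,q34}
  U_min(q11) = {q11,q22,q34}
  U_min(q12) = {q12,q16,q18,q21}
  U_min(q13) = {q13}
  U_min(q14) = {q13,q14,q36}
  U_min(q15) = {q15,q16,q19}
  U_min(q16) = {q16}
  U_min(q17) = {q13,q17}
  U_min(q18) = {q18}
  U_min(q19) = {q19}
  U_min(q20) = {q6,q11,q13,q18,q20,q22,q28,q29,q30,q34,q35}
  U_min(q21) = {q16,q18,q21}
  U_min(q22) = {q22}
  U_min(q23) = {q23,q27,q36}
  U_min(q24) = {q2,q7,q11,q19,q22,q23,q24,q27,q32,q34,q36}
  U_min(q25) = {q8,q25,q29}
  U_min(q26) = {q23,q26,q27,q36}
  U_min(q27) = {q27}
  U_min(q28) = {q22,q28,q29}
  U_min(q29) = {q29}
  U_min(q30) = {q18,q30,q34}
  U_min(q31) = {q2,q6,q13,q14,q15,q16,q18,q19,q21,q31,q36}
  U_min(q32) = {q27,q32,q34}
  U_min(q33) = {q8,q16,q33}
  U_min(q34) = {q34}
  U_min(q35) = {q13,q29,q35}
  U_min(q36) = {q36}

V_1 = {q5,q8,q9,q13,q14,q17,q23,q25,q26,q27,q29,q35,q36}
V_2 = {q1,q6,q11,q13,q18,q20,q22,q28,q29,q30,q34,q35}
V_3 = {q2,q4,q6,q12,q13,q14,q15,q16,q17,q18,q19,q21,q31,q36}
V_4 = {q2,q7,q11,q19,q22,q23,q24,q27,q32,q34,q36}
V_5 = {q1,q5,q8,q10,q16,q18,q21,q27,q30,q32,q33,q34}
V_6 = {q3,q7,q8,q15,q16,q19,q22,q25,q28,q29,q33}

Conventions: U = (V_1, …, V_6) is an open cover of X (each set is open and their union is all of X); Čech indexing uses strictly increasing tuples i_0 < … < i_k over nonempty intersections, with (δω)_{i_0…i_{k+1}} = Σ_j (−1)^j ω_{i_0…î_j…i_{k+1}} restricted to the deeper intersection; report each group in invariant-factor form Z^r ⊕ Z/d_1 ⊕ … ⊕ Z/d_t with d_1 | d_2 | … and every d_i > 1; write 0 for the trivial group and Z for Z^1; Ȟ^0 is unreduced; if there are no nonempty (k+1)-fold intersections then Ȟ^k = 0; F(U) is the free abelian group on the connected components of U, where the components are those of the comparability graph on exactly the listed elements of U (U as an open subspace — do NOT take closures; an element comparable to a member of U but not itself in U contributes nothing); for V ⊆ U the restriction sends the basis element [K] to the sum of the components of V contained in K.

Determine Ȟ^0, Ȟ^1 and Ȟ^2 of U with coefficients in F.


Ȟ^0 ≅ Z,  Ȟ^1 ≅ 0,  Ȟ^2 ≅ Z/2

nerve of the cover:
  V12={q13,q29,q35} V13={q13,q14,q17,q36} V14={q23,q27,q36} V15={q5,q8,q27} V16={q8,q25,q29} V23={q6,q13,q18} V24={q11,q22,q34} V25={q1,q18,q30,q34} V26={q22,q28,q29} V34={q2,q19,q36} V35={q16,q18,q21} V36={q15,q16,q19} V45={q27,q32,q34} V46={q7,q19,q22} V56={q8,q16,q33}
  V123={q13} V126={q29} V134={q36} V145={q27} V156={q8} V235={q18} V245={q34} V246={q22} V346={q19} V356={q16}
components per intersection:
  V1: {q5,q8,q9,q13,q14,q17,q23,q25,q26,q27,q29,q35,q36}
  V2: {q1,q6,q11,q13,q18,q20,q22,q28,q29,q30,q34,q35}
  V3: {q2,q4,q6,q12,q13,q14,q15,q16,q17,q18,q19,q21,q31,q36}
  V4: {q2,q7,q11,q19,q22,q23,q24,q27,q32,q34,q36}
  V5: {q1,q5,q8,q10,q16,q18,q21,q27,q30,q32,q33,q34}
  V6: {q3,q7,q8,q15,q16,q19,q22,q25,q28,q29,q33}
  V12: {q13,q29,q35}
  V13: {q13,q14,q17,q36}
  V14: {q23,q27,q36}
  V15: {q5,q8,q27}
  V16: {q8,q25,q29}
  V23: {q6,q13,q18}
  V24: {q11,q22,q34}
  V25: {q1,q18,q30,q34}
  V26: {q22,q28,q29}
  V34: {q2,q19,q36}
  V35: {q16,q18,q21}
  V36: {q15,q16,q19}
  V45: {q27,q32,q34}
  V46: {q7,q19,q22}
  V56: {q8,q16,q33}
  V123: {q13}
  V126: {q29}
  V134: {q36}
  V145: {q27}
  V156: {q8}
  V235: {q18}
  V245: {q34}
  V246: {q22}
  V346: {q19}
  V356: {q16}
C dims 6,15,10; δ0: rk 5, SNF 1^5; δ1: rk 10, SNF 1^9·2
Ȟ^0 = (6 − 5) − 0 = 1, so Ȟ^0 ≅ Z
Ȟ^1 = (15 − 10) − 5 = 0, so Ȟ^1 ≅ 0
Ȟ^2 = (10 − 0) − 10 = 0 plus torsion [2], so Ȟ^2 ≅ Z/2


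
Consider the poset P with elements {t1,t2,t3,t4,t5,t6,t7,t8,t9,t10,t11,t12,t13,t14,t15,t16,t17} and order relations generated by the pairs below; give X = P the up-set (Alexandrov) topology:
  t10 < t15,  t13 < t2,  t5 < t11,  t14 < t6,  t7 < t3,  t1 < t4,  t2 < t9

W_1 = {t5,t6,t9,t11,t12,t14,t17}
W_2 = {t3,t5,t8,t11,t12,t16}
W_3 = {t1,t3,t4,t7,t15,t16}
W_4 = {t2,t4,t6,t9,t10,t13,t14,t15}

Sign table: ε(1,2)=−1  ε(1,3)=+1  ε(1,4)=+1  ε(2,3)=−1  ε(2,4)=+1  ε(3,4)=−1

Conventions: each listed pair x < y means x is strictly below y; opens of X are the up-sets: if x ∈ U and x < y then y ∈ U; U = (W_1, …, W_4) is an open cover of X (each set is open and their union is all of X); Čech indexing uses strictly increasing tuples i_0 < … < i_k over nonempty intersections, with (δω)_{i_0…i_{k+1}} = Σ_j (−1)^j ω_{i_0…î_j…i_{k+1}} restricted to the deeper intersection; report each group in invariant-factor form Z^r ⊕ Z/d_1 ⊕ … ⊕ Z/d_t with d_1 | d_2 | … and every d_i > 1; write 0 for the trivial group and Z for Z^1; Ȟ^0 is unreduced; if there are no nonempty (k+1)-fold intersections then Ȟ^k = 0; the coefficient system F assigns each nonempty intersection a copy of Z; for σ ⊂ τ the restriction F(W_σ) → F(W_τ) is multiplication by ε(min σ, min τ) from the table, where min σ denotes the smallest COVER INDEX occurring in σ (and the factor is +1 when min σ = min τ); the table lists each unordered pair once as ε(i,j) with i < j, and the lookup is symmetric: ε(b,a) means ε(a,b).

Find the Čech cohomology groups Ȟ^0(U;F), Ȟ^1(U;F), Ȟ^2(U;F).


cover nerve:
  W12={t5,t11,t12} W14={t6,t9,t14} W23={t3,t16} W34={t4,t15}
C dims 4,4; δ0: rk 4, SNF 1^3·2
Ȟ^0: (4−4)−0=0 ⇒ 0
Ȟ^1: (4−0)−4=0 plus torsion [2] ⇒ Z/2
Ȟ^2: (0−0)−0=0 ⇒ 0

Ȟ^0 ≅ 0; Ȟ^1 ≅ Z/2; Ȟ^2 ≅ 0
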